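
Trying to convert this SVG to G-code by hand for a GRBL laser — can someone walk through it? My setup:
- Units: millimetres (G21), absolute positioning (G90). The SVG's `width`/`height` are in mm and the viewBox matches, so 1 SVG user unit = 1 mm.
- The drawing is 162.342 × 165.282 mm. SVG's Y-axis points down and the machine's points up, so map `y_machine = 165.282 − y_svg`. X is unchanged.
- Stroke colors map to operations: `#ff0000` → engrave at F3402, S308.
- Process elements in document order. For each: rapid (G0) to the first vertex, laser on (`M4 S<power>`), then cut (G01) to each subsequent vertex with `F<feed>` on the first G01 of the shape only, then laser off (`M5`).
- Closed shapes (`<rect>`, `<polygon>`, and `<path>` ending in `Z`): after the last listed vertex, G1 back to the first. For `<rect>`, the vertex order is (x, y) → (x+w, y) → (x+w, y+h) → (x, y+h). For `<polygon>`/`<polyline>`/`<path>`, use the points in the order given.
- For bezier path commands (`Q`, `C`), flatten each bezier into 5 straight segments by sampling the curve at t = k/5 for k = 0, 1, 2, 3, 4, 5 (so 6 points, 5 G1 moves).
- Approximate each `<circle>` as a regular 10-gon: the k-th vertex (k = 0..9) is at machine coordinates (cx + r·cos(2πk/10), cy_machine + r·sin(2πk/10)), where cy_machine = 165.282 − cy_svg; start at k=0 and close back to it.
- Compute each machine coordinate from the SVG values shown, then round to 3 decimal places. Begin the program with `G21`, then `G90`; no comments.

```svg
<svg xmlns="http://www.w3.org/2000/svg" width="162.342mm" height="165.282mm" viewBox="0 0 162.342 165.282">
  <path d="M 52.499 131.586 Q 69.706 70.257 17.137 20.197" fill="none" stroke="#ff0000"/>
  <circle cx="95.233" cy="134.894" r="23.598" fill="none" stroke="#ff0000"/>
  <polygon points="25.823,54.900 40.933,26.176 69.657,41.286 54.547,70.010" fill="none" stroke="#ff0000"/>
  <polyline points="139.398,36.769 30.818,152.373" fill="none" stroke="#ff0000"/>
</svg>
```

viewBox `0 0 162.342 165.282` with mm width/height → 1 unit = 1 mm. Flip: y_m = 165.282 − y_svg.

**Shape 1** — `<path>` quadratic bezier, stroke `#ff0000` → engrave (S308, F3402). Control points (SVG): P0=(52.499,131.586), P1=(69.706,70.257), P2=(17.137,20.197); sampled at t=k/5. Machine vertices: (52.499,33.696) → (56.591,57.777) → (55.100,80.956) → (48.028,103.234) → (35.374,124.610) → (17.137,145.085). Open path.

**Shape 2** — `<circle>` circle, stroke `#ff0000` → engrave (S308, F3402). Machine vertices: (118.831,30.388) → (114.324,44.259) → (102.525,52.831) → (87.941,52.831) → (76.142,44.259) → (71.635,30.388) → (76.142,16.517) → (87.941,7.945) → (102.525,7.945) → (114.324,16.517) → (118.831,30.388). Closed: final G1 returns to the first vertex.

**Shape 3** — `<polygon>` regular polygon, stroke `#ff0000` → engrave (S308, F3402). Machine vertices: (25.823,110.382) → (40.933,139.106) → (69.657,123.996) → (54.547,95.272) → (25.823,110.382). Closed: final G1 returns to the first vertex.

**Shape 4** — `<polyline>` line segment, stroke `#ff0000` → engrave (S308, F3402). Machine vertices: (139.398,128.513) → (30.818,12.909). Open path.

G21
G90
G0 X52.499 Y33.696
M4 S308
G01 X56.591 Y57.777 F3402
G01 X55.100 Y80.956
G01 X48.028 Y103.234
G01 X35.374 Y124.610
G01 X17.137 Y145.085
M5
G0 X118.831 Y30.388
M4 S308
G01 X114.324 Y44.259 F3402
G01 X102.525 Y52.831
G01 X87.941 Y52.831
G01 X76.142 Y44.259
G01 X71.635 Y30.388
G01 X76.142 Y16.517
G01 X87.941 Y7.945
G01 X102.525 Y7.945
G01 X114.324 Y16.517
G01 X118.831 Y30.388
M5
G0 X25.823 Y110.382
M4 S308
G01 X40.933 Y139.106 F3402
G01 X69.657 Y123.996
G01 X54.547 Y95.272
G01 X25.823 Y110.382
M5
G0 X139.398 Y128.513
M4 S308
G01 X30.818 Y12.909 F3402
M5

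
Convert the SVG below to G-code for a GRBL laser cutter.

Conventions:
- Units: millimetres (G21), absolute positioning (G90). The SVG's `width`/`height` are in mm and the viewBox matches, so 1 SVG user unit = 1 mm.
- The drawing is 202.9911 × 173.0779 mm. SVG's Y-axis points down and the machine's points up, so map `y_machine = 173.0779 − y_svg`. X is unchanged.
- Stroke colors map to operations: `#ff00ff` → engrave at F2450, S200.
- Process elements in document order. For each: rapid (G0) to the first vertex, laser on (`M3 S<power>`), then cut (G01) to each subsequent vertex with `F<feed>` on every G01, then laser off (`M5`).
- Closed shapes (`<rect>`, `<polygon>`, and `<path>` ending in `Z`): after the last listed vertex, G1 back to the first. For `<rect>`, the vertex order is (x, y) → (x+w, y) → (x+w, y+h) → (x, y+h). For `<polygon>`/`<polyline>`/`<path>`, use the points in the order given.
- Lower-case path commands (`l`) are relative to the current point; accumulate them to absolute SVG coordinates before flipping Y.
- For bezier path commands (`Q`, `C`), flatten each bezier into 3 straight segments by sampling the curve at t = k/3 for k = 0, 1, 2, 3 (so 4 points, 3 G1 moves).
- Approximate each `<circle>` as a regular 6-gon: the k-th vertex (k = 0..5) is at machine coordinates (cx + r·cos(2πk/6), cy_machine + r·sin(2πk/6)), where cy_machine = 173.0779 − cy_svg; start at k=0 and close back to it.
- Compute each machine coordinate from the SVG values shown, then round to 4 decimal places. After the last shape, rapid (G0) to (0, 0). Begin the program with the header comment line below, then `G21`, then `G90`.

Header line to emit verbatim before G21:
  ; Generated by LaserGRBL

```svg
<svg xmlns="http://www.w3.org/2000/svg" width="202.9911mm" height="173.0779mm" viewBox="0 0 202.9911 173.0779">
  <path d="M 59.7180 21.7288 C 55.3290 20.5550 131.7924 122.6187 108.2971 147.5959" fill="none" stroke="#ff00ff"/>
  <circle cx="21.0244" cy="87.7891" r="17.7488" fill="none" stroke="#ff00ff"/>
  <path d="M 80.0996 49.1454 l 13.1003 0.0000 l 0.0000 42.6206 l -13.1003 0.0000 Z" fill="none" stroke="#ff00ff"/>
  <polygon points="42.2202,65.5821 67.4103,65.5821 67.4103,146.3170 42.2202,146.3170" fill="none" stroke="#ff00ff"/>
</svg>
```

; Generated by LaserGRBL
G21
G90
G0 X59.7180 Y151.3491
M3 S200
G01 X75.5831 Y124.7891 F2450
G01 X105.1695 Y69.4760 F2450
G01 X108.2971 Y25.4820 F2450
M5
G0 X38.7732 Y85.2888
M3 S200
G01 X29.8988 Y100.6597 F2450
G01 X12.1500 Y100.6597 F2450
G01 X3.2756 Y85.2888 F2450
G01 X12.1500 Y69.9179 F2450
G01 X29.8988 Y69.9179 F2450
G01 X38.7732 Y85.2888 F2450
M5
G0 X80.0996 Y123.9325
M3 S200
G01 X93.1999 Y123.9325 F2450
G01 X93.1999 Y81.3119 F2450
G01 X80.0996 Y81.3119 F2450
G01 X80.0996 Y123.9325 F2450
M5
G0 X42.2202 Y107.4958
M3 S200
G01 X67.4103 Y107.4958 F2450
G01 X67.4103 Y26.7609 F2450
G01 X42.2202 Y26.7609 F2450
G01 X42.2202 Y107.4958 F2450
M5
G0 X0.0000 Y0.0000

Since the viewBox matches the mm dimensions, user units are millimetres directly. The only transform is the Y-flip y_m = 173.0779 − y_svg.

Shape 1 is a cubic bezier drawn with `<path>`. Its stroke #ff00ff means engrave at S200, F2450. After flipping Y the toolpath is (59.7180,151.3491) → (75.5831,124.7891) → (105.1695,69.4760) → (108.2971,25.4820).

Shape 2 is a circle drawn with `<circle>`. Its stroke #ff00ff means engrave at S200, F2450. After flipping Y the toolpath is (38.7732,85.2888) → (29.8988,100.6597) → (12.1500,100.6597) → (3.2756,85.2888) → (12.1500,69.9179) → (29.8988,69.9179) → (38.7732,85.2888), returning to the start.

Shape 3 is a rectangle drawn with `<path>`. Its stroke #ff00ff means engrave at S200, F2450. After flipping Y the toolpath is (80.0996,123.9325) → (93.1999,123.9325) → (93.1999,81.3119) → (80.0996,81.3119) → (80.0996,123.9325), returning to the start.

Shape 4 is a rectangle drawn with `<polygon>`. Its stroke #ff00ff means engrave at S200, F2450. After flipping Y the toolpath is (42.2202,107.4958) → (67.4103,107.4958) → (67.4103,26.7609) → (42.2202,26.7609) → (42.2202,107.4958), returning to the start.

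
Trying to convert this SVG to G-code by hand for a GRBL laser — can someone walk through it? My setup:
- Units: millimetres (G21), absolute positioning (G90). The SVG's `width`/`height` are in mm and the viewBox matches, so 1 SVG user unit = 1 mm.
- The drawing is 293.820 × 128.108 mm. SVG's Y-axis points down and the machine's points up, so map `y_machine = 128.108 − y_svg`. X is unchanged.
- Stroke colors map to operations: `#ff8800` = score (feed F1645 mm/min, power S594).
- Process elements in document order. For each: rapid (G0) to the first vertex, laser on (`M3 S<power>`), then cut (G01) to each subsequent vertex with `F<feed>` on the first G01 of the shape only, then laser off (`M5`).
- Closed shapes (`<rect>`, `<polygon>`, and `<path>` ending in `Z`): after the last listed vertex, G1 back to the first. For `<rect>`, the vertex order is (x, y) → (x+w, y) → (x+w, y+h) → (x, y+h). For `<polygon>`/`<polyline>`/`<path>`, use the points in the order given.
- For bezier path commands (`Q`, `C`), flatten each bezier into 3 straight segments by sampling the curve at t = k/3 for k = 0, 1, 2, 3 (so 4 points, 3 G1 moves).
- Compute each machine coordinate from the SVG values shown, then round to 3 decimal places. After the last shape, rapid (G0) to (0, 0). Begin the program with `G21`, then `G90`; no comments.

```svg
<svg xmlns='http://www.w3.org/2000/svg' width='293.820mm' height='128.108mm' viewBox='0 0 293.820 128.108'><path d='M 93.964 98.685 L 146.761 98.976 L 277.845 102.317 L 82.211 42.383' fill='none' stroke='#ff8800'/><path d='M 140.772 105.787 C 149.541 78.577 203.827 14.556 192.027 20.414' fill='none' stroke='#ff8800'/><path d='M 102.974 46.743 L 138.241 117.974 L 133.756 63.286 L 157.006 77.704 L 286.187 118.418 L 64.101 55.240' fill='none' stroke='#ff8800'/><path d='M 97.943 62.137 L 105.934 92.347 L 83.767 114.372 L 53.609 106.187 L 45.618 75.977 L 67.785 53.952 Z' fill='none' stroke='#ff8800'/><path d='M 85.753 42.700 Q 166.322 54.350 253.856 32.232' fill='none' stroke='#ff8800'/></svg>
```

G21
G90
G0 X93.964 Y29.423
M3 S594
G01 X146.761 Y29.132 F1645
G01 X277.845 Y25.791
G01 X82.211 Y85.725
M5
G0 X140.772 Y22.321
M3 S594
G01 X160.580 Y57.850 F1645
G01 X185.932 Y94.210
G01 X192.027 Y107.694
M5
G0 X102.974 Y81.365
M3 S594
G01 X138.241 Y10.134 F1645
G01 X133.756 Y64.822
G01 X157.006 Y50.404
G01 X286.187 Y9.690
G01 X64.101 Y72.868
M5
G0 X97.943 Y65.971
M3 S594
G01 X105.934 Y35.761 F1645
G01 X83.767 Y13.736
G01 X53.609 Y21.921
G01 X45.618 Y52.131
G01 X67.785 Y74.156
G01 X97.943 Y65.971
M5
G0 X85.753 Y85.408
M3 S594
G01 X140.240 Y81.393 F1645
G01 X196.274 Y84.883
G01 X253.856 Y95.876
M5
G0 X0.000 Y0.000

1 u = 1 mm; y_m = 128.108 − y.

[1] `<path>` open polyline, #ff8800→score S594 F1645: (93.964,29.423) → (146.761,29.132) → (277.845,25.791) → (82.211,85.725)

[2] `<path>` cubic bezier, #ff8800→score S594 F1645: (140.772,22.321) → (160.580,57.850) → (185.932,94.210) → (192.027,107.694)

[3] `<path>` open polyline, #ff8800→score S594 F1645: (102.974,81.365) → (138.241,10.134) → (133.756,64.822) → (157.006,50.404) → (286.187,9.690) → (64.101,72.868)

[4] `<path>` regular polygon, #ff8800→score S594 F1645: (97.943,65.971) → (105.934,35.761) → (83.767,13.736) → (53.609,21.921) → (45.618,52.131) → (67.785,74.156) → (97.943,65.971) (closed)

[5] `<path>` quadratic bezier, #ff8800→score S594 F1645: (85.753,85.408) → (140.240,81.393) → (196.274,84.883) → (253.856,95.876)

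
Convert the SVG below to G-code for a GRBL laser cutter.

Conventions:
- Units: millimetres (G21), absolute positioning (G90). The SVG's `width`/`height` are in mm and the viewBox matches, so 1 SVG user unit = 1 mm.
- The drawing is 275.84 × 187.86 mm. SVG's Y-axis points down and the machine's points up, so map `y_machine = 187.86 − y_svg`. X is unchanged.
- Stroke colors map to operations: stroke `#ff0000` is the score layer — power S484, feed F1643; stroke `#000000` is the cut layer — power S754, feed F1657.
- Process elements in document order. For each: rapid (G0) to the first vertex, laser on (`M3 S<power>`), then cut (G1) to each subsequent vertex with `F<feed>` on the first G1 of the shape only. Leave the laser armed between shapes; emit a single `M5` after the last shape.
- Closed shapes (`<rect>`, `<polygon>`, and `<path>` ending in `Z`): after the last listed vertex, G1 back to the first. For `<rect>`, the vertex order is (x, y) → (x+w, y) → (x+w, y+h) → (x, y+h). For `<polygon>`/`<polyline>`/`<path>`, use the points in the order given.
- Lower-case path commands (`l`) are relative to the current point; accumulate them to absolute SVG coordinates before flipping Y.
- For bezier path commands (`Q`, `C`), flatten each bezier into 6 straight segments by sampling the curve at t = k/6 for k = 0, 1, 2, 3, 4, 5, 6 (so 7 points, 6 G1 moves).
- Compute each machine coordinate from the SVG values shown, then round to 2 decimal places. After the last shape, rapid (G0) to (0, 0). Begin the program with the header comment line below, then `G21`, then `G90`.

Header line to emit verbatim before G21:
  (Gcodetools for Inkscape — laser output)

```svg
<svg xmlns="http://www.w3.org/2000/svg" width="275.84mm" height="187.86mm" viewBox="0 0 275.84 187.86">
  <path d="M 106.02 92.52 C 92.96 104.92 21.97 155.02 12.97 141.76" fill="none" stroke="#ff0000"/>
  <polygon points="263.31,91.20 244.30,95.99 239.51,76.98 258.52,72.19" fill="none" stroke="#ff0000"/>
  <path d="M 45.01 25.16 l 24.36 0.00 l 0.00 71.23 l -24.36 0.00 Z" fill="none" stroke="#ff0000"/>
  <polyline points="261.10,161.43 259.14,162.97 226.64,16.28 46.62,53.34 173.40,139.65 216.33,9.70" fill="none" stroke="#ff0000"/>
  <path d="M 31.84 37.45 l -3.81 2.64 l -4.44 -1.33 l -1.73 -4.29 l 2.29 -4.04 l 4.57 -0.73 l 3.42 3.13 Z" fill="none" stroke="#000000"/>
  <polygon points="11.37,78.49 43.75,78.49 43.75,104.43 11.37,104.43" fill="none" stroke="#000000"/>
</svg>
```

(Gcodetools for Inkscape — laser output)
G21
G90
G0 X106.02 Y95.34
M3 S484
G1 X95.22 Y86.47 F1643
G1 X78.09 Y74.12
G1 X57.97 Y61.10
G1 X38.19 Y50.22
G1 X22.08 Y44.28
G1 X12.97 Y46.10
G0 X263.31 Y96.66
M3 S484
G1 X244.30 Y91.87 F1643
G1 X239.51 Y110.88
G1 X258.52 Y115.67
G1 X263.31 Y96.66
G0 X45.01 Y162.70
M3 S484
G1 X69.37 Y162.70 F1643
G1 X69.37 Y91.47
G1 X45.01 Y91.47
G1 X45.01 Y162.70
G0 X261.10 Y26.43
M3 S484
G1 X259.14 Y24.89 F1643
G1 X226.64 Y171.58
G1 X46.62 Y134.52
G1 X173.40 Y48.21
G1 X216.33 Y178.16
G0 X31.84 Y150.41
M3 S754
G1 X28.03 Y147.77 F1657
G1 X23.59 Y149.10
G1 X21.86 Y153.39
G1 X24.15 Y157.43
G1 X28.72 Y158.16
G1 X32.14 Y155.03
G1 X31.84 Y150.41
G0 X11.37 Y109.37
M3 S754
G1 X43.75 Y109.37 F1657
G1 X43.75 Y83.43
G1 X11.37 Y83.43
G1 X11.37 Y109.37
M5
G0 X0.00 Y0.00

viewBox `0 0 275.84 187.86` with mm width/height → 1 unit = 1 mm. Flip: y_m = 187.86 − y_svg.

**Shape 1** — `<path>` cubic bezier, stroke `#ff0000` → score (S484, F1643). Control points (SVG): P0=(106.02,92.52), P1=(92.96,104.92), P2=(21.97,155.02), P3=(12.97,141.76); sampled at t=k/6. Machine vertices: (106.02,95.34) → (95.22,86.47) → (78.09,74.12) → (57.97,61.10) → (38.19,50.22) → (22.08,44.28) → (12.97,46.10). Open path.

**Shape 2** — `<polygon>` regular polygon, stroke `#ff0000` → score (S484, F1643). Machine vertices: (263.31,96.66) → (244.30,91.87) → (239.51,110.88) → (258.52,115.67) → (263.31,96.66). Closed: final G1 returns to the first vertex.

**Shape 3** — `<path>` rectangle, stroke `#ff0000` → score (S484, F1643). Machine vertices: (45.01,162.70) → (69.37,162.70) → (69.37,91.47) → (45.01,91.47) → (45.01,162.70). Closed: final G1 returns to the first vertex.

**Shape 4** — `<polyline>` open polyline, stroke `#ff0000` → score (S484, F1643). Machine vertices: (261.10,26.43) → (259.14,24.89) → (226.64,171.58) → (46.62,134.52) → (173.40,48.21) → (216.33,178.16). Open path.

**Shape 5** — `<path>` regular polygon, stroke `#000000` → cut (S754, F1657). Machine vertices: (31.84,150.41) → (28.03,147.77) → (23.59,149.10) → (21.86,153.39) → (24.15,157.43) → (28.72,158.16) → (32.14,155.03) → (31.84,150.41). Closed: final G1 returns to the first vertex.

**Shape 6** — `<polygon>` rectangle, stroke `#000000` → cut (S754, F1657). Machine vertices: (11.37,109.37) → (43.75,109.37) → (43.75,83.43) → (11.37,83.43) → (11.37,109.37). Closed: final G1 returns to the first vertex.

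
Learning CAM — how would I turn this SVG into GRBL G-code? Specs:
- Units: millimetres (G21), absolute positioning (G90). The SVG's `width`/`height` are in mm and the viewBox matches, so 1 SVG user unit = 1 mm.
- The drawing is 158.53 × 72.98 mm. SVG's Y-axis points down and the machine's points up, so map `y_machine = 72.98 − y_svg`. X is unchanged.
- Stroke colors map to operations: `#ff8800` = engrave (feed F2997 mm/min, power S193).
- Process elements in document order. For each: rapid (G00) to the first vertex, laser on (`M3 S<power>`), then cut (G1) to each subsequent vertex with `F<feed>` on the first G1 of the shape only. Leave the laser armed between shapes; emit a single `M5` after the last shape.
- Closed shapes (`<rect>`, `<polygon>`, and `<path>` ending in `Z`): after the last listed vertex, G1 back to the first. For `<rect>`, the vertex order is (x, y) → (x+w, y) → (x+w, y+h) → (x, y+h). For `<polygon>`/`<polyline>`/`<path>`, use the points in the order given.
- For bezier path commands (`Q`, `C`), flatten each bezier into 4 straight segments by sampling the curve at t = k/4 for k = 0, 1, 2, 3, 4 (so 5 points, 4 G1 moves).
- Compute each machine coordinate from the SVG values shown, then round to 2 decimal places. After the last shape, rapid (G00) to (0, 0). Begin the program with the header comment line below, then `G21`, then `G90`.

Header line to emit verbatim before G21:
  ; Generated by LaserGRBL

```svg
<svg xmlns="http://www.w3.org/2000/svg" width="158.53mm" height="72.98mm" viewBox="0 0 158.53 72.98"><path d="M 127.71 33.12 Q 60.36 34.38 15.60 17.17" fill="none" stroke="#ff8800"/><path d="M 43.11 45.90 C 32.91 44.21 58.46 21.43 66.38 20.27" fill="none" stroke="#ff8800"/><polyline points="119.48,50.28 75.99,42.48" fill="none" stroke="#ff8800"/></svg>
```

1 u = 1 mm; y_m = 72.98 − y.

[1] `<path>` quadratic bezier, #ff8800→engrave S193 F2997: (127.71,39.86) → (95.45,40.38) → (66.01,43.22) → (39.39,48.36) → (15.60,55.81)

[2] `<path>` cubic bezier, #ff8800→engrave S193 F2997: (43.11,27.08) → (41.33,31.63) → (47.95,40.09) → (57.97,48.45) → (66.38,52.71)

[3] `<polyline>` line segment, #ff8800→engrave S193 F2997: (119.48,22.70) → (75.99,30.50)

; Generated by LaserGRBL
G21
G90
G00 X127.71 Y39.86
M3 S193
G1 X95.45 Y40.38 F2997
G1 X66.01 Y43.22
G1 X39.39 Y48.36
G1 X15.60 Y55.81
G00 X43.11 Y27.08
M3 S193
G1 X41.33 Y31.63 F2997
G1 X47.95 Y40.09
G1 X57.97 Y48.45
G1 X66.38 Y52.71
G00 X119.48 Y22.70
M3 S193
G1 X75.99 Y30.50 F2997
M5
G00 X0.00 Y0.00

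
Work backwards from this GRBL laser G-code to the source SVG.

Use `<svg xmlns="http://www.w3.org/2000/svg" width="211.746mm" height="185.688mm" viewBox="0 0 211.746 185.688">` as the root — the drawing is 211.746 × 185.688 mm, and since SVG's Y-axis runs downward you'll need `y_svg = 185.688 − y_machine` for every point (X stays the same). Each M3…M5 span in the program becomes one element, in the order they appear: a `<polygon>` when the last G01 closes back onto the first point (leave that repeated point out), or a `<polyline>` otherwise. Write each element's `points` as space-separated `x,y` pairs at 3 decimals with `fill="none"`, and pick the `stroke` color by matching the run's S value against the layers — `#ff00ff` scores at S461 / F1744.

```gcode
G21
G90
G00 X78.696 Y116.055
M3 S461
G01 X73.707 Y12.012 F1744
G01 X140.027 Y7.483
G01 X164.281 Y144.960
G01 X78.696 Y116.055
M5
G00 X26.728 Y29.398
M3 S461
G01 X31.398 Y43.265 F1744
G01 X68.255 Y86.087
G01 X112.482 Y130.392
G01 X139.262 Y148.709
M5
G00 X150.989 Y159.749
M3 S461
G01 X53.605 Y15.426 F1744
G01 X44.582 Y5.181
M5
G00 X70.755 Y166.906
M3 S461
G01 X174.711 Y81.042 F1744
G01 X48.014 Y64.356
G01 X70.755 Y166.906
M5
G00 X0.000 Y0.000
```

y_svg = 185.688 − y_m. Every run uses S461, so all elements get stroke `#ff00ff` (score).

[1] closed run; points: 78.696,69.633 73.707,173.676 140.027,178.205 164.281,40.728

[2] open run; points: 26.728,156.290 31.398,142.423 68.255,99.601 112.482,55.296 139.262,36.979

[3] open run; points: 150.989,25.939 53.605,170.262 44.582,180.507

[4] closed run; points: 70.755,18.782 174.711,104.646 48.014,121.332

<svg xmlns="http://www.w3.org/2000/svg" width="211.746mm" height="185.688mm" viewBox="0 0 211.746 185.688">
  <polygon points="78.696,69.633 73.707,173.676 140.027,178.205 164.281,40.728" fill="none" stroke="#ff00ff"/>
  <polyline points="26.728,156.290 31.398,142.423 68.255,99.601 112.482,55.296 139.262,36.979" fill="none" stroke="#ff00ff"/>
  <polyline points="150.989,25.939 53.605,170.262 44.582,180.507" fill="none" stroke="#ff00ff"/>
  <polygon points="70.755,18.782 174.711,104.646 48.014,121.332" fill="none" stroke="#ff00ff"/>
</svg>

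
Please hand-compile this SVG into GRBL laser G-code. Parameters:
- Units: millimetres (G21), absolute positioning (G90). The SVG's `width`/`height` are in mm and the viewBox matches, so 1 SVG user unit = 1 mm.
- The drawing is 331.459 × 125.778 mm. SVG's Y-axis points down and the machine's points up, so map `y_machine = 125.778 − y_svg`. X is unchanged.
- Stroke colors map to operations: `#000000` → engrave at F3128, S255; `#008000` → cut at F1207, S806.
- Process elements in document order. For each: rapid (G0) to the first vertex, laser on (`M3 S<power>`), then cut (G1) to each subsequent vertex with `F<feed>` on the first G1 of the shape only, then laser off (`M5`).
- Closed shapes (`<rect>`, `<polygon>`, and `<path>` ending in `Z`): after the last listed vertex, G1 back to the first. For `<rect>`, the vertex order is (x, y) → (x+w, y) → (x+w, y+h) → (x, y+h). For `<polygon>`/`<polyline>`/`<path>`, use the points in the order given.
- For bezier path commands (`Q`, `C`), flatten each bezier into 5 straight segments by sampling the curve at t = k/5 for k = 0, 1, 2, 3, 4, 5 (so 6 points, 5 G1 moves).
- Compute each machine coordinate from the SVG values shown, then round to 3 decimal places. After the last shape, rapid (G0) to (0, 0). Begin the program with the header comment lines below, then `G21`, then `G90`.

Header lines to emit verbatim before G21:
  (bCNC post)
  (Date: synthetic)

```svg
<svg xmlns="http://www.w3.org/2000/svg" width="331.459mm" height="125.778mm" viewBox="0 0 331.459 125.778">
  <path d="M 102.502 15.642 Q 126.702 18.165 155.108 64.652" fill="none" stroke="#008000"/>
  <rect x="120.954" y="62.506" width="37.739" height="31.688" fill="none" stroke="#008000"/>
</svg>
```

(bCNC post)
(Date: synthetic)
G21
G90
G0 X102.502 Y110.136
M3 S806
G1 X112.350 Y107.368 F1207
G1 X122.535 Y101.083
G1 X133.056 Y91.281
G1 X143.914 Y77.962
G1 X155.108 Y61.126
M5
G0 X120.954 Y63.272
M3 S806
G1 X158.693 Y63.272 F1207
G1 X158.693 Y31.584
G1 X120.954 Y31.584
G1 X120.954 Y63.272
M5
G0 X0.000 Y0.000

1 u = 1 mm; y_m = 125.778 − y.

[1] `<path>` quadratic bezier, #008000→cut S806 F1207: (102.502,110.136) → (112.350,107.368) → (122.535,101.083) → (133.056,91.281) → (143.914,77.962) → (155.108,61.126)

[2] `<rect>` rectangle, #008000→cut S806 F1207: (120.954,63.272) → (158.693,63.272) → (158.693,31.584) → (120.954,31.584) → (120.954,63.272) (closed)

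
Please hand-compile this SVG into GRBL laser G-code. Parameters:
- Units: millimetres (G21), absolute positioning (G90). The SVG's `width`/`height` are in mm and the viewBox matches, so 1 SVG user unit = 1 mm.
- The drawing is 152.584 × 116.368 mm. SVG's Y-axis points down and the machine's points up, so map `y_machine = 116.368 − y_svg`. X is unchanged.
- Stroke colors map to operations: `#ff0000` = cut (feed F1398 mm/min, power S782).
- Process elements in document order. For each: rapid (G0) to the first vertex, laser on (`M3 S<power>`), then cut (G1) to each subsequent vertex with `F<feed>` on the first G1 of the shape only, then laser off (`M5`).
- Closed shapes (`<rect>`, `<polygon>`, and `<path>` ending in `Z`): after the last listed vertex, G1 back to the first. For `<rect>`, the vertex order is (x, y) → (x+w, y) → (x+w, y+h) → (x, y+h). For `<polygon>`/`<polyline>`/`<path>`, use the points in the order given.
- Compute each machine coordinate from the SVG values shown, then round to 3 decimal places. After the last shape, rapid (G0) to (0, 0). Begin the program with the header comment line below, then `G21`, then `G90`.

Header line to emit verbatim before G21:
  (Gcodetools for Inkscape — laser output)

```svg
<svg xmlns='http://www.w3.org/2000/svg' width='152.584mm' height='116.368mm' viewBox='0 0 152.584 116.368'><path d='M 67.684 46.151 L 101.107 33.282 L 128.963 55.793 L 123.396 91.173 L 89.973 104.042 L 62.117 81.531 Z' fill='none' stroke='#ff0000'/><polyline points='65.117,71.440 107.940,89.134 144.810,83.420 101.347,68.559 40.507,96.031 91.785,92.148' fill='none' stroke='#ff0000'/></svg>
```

(Gcodetools for Inkscape — laser output)
G21
G90
G0 X67.684 Y70.217
M3 S782
G1 X101.107 Y83.086 F1398
G1 X128.963 Y60.575
G1 X123.396 Y25.195
G1 X89.973 Y12.326
G1 X62.117 Y34.837
G1 X67.684 Y70.217
M5
G0 X65.117 Y44.928
M3 S782
G1 X107.940 Y27.234 F1398
G1 X144.810 Y32.948
G1 X101.347 Y47.809
G1 X40.507 Y20.337
G1 X91.785 Y24.220
M5
G0 X0.000 Y0.000

viewBox `0 0 152.584 116.368` with mm width/height → 1 unit = 1 mm. Flip: y_m = 116.368 − y_svg.

**Shape 1** — `<path>` regular polygon, stroke `#ff0000` → cut (S782, F1398). Machine vertices: (67.684,70.217) → (101.107,83.086) → (128.963,60.575) → (123.396,25.195) → (89.973,12.326) → (62.117,34.837) → (67.684,70.217). Closed: final G1 returns to the first vertex.

**Shape 2** — `<polyline>` open polyline, stroke `#ff0000` → cut (S782, F1398). Machine vertices: (65.117,44.928) → (107.940,27.234) → (144.810,32.948) → (101.347,47.809) → (40.507,20.337) → (91.785,24.220). Open path.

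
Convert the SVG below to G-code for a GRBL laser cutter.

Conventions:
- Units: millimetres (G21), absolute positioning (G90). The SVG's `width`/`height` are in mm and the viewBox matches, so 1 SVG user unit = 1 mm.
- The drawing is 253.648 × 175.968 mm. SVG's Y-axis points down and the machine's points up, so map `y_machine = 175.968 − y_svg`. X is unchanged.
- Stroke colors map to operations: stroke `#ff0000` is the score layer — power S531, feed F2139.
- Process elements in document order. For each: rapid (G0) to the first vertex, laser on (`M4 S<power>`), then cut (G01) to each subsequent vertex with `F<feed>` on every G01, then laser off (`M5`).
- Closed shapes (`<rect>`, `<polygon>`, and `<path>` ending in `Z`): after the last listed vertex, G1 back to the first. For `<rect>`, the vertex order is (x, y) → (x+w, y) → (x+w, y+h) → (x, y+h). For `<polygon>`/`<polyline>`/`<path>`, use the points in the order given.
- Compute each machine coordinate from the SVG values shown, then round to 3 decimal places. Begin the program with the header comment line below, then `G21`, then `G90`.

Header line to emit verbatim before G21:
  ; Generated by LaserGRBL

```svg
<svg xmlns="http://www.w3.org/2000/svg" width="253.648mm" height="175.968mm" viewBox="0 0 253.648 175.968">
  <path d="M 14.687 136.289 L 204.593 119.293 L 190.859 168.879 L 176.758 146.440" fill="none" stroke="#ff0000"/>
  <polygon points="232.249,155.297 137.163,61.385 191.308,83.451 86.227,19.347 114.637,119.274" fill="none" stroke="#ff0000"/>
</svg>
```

1 u = 1 mm; y_m = 175.968 − y.

[1] `<path>` open polyline, #ff0000→score S531 F2139: (14.687,39.679) → (204.593,56.675) → (190.859,7.089) → (176.758,29.528)

[2] `<polygon>` closed polygon, #ff0000→score S531 F2139: (232.249,20.671) → (137.163,114.583) → (191.308,92.517) → (86.227,156.621) → (114.637,56.694) → (232.249,20.671) (closed)

; Generated by LaserGRBL
G21
G90
G0 X14.687 Y39.679
M4 S531
G01 X204.593 Y56.675 F2139
G01 X190.859 Y7.089 F2139
G01 X176.758 Y29.528 F2139
M5
G0 X232.249 Y20.671
M4 S531
G01 X137.163 Y114.583 F2139
G01 X191.308 Y92.517 F2139
G01 X86.227 Y156.621 F2139
G01 X114.637 Y56.694 F2139
G01 X232.249 Y20.671 F2139
M5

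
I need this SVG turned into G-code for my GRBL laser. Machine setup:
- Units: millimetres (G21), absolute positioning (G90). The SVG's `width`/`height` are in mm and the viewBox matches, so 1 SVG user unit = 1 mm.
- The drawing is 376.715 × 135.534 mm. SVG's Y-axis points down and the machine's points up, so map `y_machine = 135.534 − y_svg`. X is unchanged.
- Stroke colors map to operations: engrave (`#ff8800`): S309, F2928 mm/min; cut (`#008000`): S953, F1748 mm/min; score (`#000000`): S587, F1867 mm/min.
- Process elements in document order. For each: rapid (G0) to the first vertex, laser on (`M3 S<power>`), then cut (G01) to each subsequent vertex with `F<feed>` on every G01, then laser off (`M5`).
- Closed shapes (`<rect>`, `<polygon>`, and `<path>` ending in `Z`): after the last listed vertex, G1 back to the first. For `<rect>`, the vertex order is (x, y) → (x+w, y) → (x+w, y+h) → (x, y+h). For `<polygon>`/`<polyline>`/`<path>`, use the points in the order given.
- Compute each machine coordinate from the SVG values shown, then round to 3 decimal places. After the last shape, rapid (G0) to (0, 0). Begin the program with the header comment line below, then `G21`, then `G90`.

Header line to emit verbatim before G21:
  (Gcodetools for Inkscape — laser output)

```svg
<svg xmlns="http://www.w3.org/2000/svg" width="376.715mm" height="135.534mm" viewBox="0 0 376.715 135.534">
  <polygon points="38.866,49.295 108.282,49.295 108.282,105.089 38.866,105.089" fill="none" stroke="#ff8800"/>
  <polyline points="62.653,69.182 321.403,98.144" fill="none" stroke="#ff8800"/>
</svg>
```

Since the viewBox matches the mm dimensions, user units are millimetres directly. The only transform is the Y-flip y_m = 135.534 − y_svg.

Shape 1 is a rectangle drawn with `<polygon>`. Its stroke #ff8800 means engrave at S309, F2928. After flipping Y the toolpath is (38.866,86.239) → (108.282,86.239) → (108.282,30.445) → (38.866,30.445) → (38.866,86.239), returning to the start.

Shape 2 is a line segment drawn with `<polyline>`. Its stroke #ff8800 means engrave at S309, F2928. After flipping Y the toolpath is (62.653,66.352) → (321.403,37.390).

(Gcodetools for Inkscape — laser output)
G21
G90
G0 X38.866 Y86.239
M3 S309
G01 X108.282 Y86.239 F2928
G01 X108.282 Y30.445 F2928
G01 X38.866 Y30.445 F2928
G01 X38.866 Y86.239 F2928
M5
G0 X62.653 Y66.352
M3 S309
G01 X321.403 Y37.390 F2928
M5
G0 X0.000 Y0.000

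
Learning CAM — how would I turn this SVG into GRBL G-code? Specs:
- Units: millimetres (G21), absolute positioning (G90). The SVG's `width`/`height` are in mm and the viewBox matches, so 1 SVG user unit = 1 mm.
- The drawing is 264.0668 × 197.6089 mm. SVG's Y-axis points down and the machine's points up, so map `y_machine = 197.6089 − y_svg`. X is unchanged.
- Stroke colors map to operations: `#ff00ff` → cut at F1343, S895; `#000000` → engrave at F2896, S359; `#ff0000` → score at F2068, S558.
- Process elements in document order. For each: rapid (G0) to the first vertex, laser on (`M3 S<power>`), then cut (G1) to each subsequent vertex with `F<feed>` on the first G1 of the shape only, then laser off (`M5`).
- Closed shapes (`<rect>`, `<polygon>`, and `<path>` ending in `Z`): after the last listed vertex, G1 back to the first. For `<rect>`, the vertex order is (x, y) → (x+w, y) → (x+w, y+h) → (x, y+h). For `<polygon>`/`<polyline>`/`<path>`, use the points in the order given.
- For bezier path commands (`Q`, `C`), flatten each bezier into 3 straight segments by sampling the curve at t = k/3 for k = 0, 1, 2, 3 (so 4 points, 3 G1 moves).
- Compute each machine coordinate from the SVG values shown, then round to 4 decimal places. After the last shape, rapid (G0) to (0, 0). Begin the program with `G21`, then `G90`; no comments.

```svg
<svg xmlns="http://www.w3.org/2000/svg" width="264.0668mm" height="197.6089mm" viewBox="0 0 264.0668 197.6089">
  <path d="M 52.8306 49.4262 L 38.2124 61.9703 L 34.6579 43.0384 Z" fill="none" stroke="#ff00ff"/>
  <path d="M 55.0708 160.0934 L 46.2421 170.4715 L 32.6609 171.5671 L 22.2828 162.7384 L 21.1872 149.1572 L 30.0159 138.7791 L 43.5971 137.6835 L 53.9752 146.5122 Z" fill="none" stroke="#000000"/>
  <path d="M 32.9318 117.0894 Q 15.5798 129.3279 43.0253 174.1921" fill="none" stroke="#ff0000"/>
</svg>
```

Since the viewBox matches the mm dimensions, user units are millimetres directly. The only transform is the Y-flip y_m = 197.6089 − y_svg.

Shape 1 is a regular polygon drawn with `<path>`. Its stroke #ff00ff means cut at S895, F1343. After flipping Y the toolpath is (52.8306,148.1827) → (38.2124,135.6386) → (34.6579,154.5705) → (52.8306,148.1827), returning to the start.

Shape 2 is a regular polygon drawn with `<path>`. Its stroke #000000 means engrave at S359, F2896. After flipping Y the toolpath is (55.0708,37.5155) → (46.2421,27.1374) → (32.6609,26.0418) → (22.2828,34.8705) → (21.1872,48.4517) → (30.0159,58.8298) → (43.5971,59.9254) → (53.9752,51.0967) → (55.0708,37.5155), returning to the start.

Shape 3 is a quadratic bezier drawn with `<path>`. Its stroke #ff0000 means score at S558, F2068. After flipping Y the toolpath is (32.9318,80.5195) → (26.3413,68.7354) → (29.7058,49.7012) → (43.0253,23.4168).

G21
G90
G0 X52.8306 Y148.1827
M3 S895
G1 X38.2124 Y135.6386 F1343
G1 X34.6579 Y154.5705
G1 X52.8306 Y148.1827
M5
G0 X55.0708 Y37.5155
M3 S359
G1 X46.2421 Y27.1374 F2896
G1 X32.6609 Y26.0418
G1 X22.2828 Y34.8705
G1 X21.1872 Y48.4517
G1 X30.0159 Y58.8298
G1 X43.5971 Y59.9254
G1 X53.9752 Y51.0967
G1 X55.0708 Y37.5155
M5
G0 X32.9318 Y80.5195
M3 S558
G1 X26.3413 Y68.7354 F2068
G1 X29.7058 Y49.7012
G1 X43.0253 Y23.4168
M5
G0 X0.0000 Y0.0000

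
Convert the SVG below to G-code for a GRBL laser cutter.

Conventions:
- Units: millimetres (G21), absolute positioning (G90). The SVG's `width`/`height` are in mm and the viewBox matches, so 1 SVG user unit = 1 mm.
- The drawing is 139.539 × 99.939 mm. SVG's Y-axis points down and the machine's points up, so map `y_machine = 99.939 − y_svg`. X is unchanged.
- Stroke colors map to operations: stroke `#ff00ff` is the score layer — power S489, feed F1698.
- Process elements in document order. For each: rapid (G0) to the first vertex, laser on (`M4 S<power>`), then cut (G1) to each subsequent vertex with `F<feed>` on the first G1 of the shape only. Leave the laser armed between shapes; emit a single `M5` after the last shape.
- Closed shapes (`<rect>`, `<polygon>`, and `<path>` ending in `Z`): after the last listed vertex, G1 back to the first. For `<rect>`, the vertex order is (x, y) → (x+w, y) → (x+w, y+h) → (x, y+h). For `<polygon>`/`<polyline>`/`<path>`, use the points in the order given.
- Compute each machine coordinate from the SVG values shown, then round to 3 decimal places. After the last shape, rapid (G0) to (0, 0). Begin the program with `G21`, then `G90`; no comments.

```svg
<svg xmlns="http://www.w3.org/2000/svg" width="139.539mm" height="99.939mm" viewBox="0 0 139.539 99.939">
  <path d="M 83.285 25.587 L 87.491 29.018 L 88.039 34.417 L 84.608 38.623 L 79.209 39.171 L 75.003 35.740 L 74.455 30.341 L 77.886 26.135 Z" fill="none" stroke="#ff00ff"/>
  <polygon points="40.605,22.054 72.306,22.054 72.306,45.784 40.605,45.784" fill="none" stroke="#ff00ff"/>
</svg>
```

G21
G90
G0 X83.285 Y74.352
M4 S489
G1 X87.491 Y70.921 F1698
G1 X88.039 Y65.522
G1 X84.608 Y61.316
G1 X79.209 Y60.768
G1 X75.003 Y64.199
G1 X74.455 Y69.598
G1 X77.886 Y73.804
G1 X83.285 Y74.352
G0 X40.605 Y77.885
M4 S489
G1 X72.306 Y77.885 F1698
G1 X72.306 Y54.155
G1 X40.605 Y54.155
G1 X40.605 Y77.885
M5
G0 X0.000 Y0.000

1 u = 1 mm; y_m = 99.939 − y.

[1] `<path>` regular polygon, #ff00ff→score S489 F1698: (83.285,74.352) → (87.491,70.921) → (88.039,65.522) → (84.608,61.316) → (79.209,60.768) → (75.003,64.199) → (74.455,69.598) → (77.886,73.804) → (83.285,74.352) (closed)

[2] `<polygon>` rectangle, #ff00ff→score S489 F1698: (40.605,77.885) → (72.306,77.885) → (72.306,54.155) → (40.605,54.155) → (40.605,77.885) (closed)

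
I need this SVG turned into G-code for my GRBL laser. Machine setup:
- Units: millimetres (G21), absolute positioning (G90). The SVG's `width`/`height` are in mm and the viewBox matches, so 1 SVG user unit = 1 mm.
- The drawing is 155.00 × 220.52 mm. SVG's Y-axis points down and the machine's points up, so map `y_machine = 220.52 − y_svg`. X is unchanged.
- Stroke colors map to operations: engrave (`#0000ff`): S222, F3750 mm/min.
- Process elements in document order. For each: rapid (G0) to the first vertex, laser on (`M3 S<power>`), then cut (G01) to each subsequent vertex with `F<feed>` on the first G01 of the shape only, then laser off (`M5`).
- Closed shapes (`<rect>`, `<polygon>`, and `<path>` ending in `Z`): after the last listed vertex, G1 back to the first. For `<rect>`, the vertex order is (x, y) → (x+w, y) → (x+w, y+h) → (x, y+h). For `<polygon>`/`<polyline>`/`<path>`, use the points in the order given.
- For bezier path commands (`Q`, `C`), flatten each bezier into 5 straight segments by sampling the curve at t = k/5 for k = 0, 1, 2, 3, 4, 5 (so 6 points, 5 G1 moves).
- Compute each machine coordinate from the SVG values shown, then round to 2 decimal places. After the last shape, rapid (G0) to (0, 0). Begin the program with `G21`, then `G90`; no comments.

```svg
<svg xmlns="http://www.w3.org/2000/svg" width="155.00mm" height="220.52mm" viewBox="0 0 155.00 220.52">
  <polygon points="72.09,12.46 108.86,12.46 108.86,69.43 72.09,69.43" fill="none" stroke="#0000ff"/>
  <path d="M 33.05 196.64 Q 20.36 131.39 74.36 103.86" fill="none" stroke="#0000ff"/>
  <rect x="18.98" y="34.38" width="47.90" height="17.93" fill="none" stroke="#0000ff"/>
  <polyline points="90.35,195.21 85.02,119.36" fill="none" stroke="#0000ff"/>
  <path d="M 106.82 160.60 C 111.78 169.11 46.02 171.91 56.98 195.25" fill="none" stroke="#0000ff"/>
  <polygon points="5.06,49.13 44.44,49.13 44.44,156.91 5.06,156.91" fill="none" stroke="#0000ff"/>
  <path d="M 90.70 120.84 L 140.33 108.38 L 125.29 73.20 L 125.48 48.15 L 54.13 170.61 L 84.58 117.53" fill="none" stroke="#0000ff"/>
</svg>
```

G21
G90
G0 X72.09 Y208.06
M3 S222
G01 X108.86 Y208.06 F3750
G01 X108.86 Y151.09
G01 X72.09 Y151.09
G01 X72.09 Y208.06
M5
G0 X33.05 Y23.88
M3 S222
G01 X30.64 Y48.47 F3750
G01 X33.57 Y70.04
G01 X41.83 Y88.60
G01 X55.43 Y104.14
G01 X74.36 Y116.66
M5
G0 X18.98 Y186.14
M3 S222
G01 X66.88 Y186.14 F3750
G01 X66.88 Y168.21
G01 X18.98 Y168.21
G01 X18.98 Y186.14
M5
G0 X90.35 Y25.31
M3 S222
G01 X85.02 Y101.16 F3750
M5
G0 X106.82 Y59.92
M3 S222
G01 X102.49 Y55.29 F3750
G01 X88.26 Y50.77
G01 X71.22 Y45.10
G01 X58.43 Y37.02
G01 X56.98 Y25.27
M5
G0 X5.06 Y171.39
M3 S222
G01 X44.44 Y171.39 F3750
G01 X44.44 Y63.61
G01 X5.06 Y63.61
G01 X5.06 Y171.39
M5
G0 X90.70 Y99.68
M3 S222
G01 X140.33 Y112.14 F3750
G01 X125.29 Y147.32
G01 X125.48 Y172.37
G01 X54.13 Y49.91
G01 X84.58 Y102.99
M5
G0 X0.00 Y0.00

1 u = 1 mm; y_m = 220.52 − y.

[1] `<polygon>` rectangle, #0000ff→engrave S222 F3750: (72.09,208.06) → (108.86,208.06) → (108.86,151.09) → (72.09,151.09) → (72.09,208.06) (closed)

[2] `<path>` quadratic bezier, #0000ff→engrave S222 F3750: (33.05,23.88) → (30.64,48.47) → (33.57,70.04) → (41.83,88.60) → (55.43,104.14) → (74.36,116.66)

[3] `<rect>` rectangle, #0000ff→engrave S222 F3750: (18.98,186.14) → (66.88,186.14) → (66.88,168.21) → (18.98,168.21) → (18.98,186.14) (closed)

[4] `<polyline>` line segment, #0000ff→engrave S222 F3750: (90.35,25.31) → (85.02,101.16)

[5] `<path>` cubic bezier, #0000ff→engrave S222 F3750: (106.82,59.92) → (102.49,55.29) → (88.26,50.77) → (71.22,45.10) → (58.43,37.02) → (56.98,25.27)

[6] `<polygon>` rectangle, #0000ff→engrave S222 F3750: (5.06,171.39) → (44.44,171.39) → (44.44,63.61) → (5.06,63.61) → (5.06,171.39) (closed)

[7] `<path>` open polyline, #0000ff→engrave S222 F3750: (90.70,99.68) → (140.33,112.14) → (125.29,147.32) → (125.48,172.37) → (54.13,49.91) → (84.58,102.99)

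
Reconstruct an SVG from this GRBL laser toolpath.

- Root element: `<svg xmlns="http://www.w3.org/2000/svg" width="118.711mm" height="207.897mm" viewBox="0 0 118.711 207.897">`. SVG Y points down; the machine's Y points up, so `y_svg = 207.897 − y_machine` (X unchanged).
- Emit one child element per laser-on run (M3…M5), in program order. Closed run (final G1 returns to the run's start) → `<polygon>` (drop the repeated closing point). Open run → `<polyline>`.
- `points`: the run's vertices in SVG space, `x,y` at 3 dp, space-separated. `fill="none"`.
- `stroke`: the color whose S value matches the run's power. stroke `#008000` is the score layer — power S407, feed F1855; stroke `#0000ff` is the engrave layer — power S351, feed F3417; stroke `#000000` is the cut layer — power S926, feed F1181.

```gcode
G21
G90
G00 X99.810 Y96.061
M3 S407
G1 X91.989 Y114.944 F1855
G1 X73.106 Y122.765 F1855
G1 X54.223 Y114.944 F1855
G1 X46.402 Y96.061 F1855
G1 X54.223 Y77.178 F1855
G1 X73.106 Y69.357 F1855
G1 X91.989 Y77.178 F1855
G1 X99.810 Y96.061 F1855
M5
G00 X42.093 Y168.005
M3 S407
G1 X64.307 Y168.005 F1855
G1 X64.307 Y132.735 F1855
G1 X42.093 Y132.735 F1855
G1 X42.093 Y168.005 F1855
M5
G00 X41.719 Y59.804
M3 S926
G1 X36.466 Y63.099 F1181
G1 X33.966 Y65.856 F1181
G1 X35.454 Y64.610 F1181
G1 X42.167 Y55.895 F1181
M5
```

<svg xmlns="http://www.w3.org/2000/svg" width="118.711mm" height="207.897mm" viewBox="0 0 118.711 207.897">
  <polygon points="99.810,111.836 91.989,92.953 73.106,85.132 54.223,92.953 46.402,111.836 54.223,130.719 73.106,138.540 91.989,130.719" fill="none" stroke="#008000"/>
  <polygon points="42.093,39.892 64.307,39.892 64.307,75.162 42.093,75.162" fill="none" stroke="#008000"/>
  <polyline points="41.719,148.093 36.466,144.798 33.966,142.041 35.454,143.287 42.167,152.002" fill="none" stroke="#000000"/>
</svg>

y_svg = 207.897 − y_m.

[1] S407→`#008000` (score); closed run; points: 99.810,111.836 91.989,92.953 73.106,85.132 54.223,92.953 46.402,111.836 54.223,130.719 73.106,138.540 91.989,130.719

[2] S407→`#008000` (score); closed run; points: 42.093,39.892 64.307,39.892 64.307,75.162 42.093,75.162

[3] S926→`#000000` (cut); open run; points: 41.719,148.093 36.466,144.798 33.966,142.041 35.454,143.287 42.167,152.002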